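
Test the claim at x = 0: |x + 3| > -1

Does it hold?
x = 0: LHS = |0 + 3| = |3| = 3; 3 > -1 — holds

The relation is satisfied at x = 0.

Answer: Yes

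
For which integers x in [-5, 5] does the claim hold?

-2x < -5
Holds for: {3, 4, 5}
Fails for: {-5, -4, -3, -2, -1, 0, 1, 2}

Answer: {3, 4, 5}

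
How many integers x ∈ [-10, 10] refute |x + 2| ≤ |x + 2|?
Over all integers in [-10, 10], LHS − RHS is largest at x = 0, where it equals 0:
x = 0: LHS = |0 + 2| = |2| = 2, RHS = |0 + 2| = |2| = 2; 2 ≤ 2 — holds
At the ends of the range:
x = -10: LHS = |(-10) + 2| = |-8| = 8, RHS = |(-10) + 2| = |-8| = 8; 8 ≤ 8 — holds
x = 10: LHS = |10 + 2| = |12| = 12, RHS = |10 + 2| = |12| = 12; 12 ≤ 12 — holds
Hence LHS − RHS is never positive, i.e. LHS ≤ RHS throughout, so the relation holds for every integer in [-10, 10].

No counterexample appears in that range.

Answer: 0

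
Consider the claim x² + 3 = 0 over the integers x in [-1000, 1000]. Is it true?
The claim fails at x = 0:
x = 0: LHS = 0² + 3 = 3; 3 = 0 — FAILS

Because a single integer refutes it, the statement is false.

Answer: False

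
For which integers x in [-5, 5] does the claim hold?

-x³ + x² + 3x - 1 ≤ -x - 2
Holds for: {-1, 3, 4, 5}
Fails for: {-5, -4, -3, -2, 0, 1, 2}

Answer: {-1, 3, 4, 5}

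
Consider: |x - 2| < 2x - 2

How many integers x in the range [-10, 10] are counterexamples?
Counterexamples in [-10, 10]: {-10, -9, -8, -7, -6, -5, -4, -3, -2, -1, 0, 1}.

Counting them gives 12 values.

Answer: 12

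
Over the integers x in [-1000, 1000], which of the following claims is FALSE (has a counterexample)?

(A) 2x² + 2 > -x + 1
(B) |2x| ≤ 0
(A) Over all integers in [-1000, 1000], LHS − RHS is smallest at x = 0, where it equals 1:
x = 0: LHS = 2·0² + 2 = 2, RHS = -0 + 1 = 1; 2 > 1 — holds
At the ends of the range:
x = -1000: LHS = 2·(-1000)² + 2 = 2000002, RHS = -(-1000) + 1 = 1001; 2000002 > 1001 — holds
x = 1000: LHS = 2·1000² + 2 = 2000002, RHS = -1000 + 1 = -999; 2000002 > -999 — holds
Hence LHS − RHS is never zero or negative, i.e. LHS > RHS throughout, so the relation holds for every integer in [-1000, 1000].

(B) x = 1: LHS = |2·1| = |2| = 2; 2 ≤ 0 — FAILS

Only (B) has a counterexample.

Answer: B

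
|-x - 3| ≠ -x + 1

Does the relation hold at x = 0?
x = 0: LHS = |-0 - 3| = |-3| = 3, RHS = -0 + 1 = 1; 3 ≠ 1 — holds

The relation is satisfied at x = 0.

Answer: Yes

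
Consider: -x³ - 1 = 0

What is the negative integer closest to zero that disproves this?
Testing negative integers from -1 downward:
x = -1: LHS = -(-1)³ - 1 = 0; 0 = 0 — holds
x = -2: LHS = -(-2)³ - 1 = 7; 7 = 0 — FAILS  ← closest negative counterexample to 0

Answer: x = -2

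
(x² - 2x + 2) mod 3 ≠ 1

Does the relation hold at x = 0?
x = 0: LHS = (0² - 2·0 + 2) mod 3 = 2 mod 3 = 2; 2 ≠ 1 — holds

The relation is satisfied at x = 0.

Answer: Yes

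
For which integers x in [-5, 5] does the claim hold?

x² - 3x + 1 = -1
Holds for: {1, 2}
Fails for: {-5, -4, -3, -2, -1, 0, 3, 4, 5}

Answer: {1, 2}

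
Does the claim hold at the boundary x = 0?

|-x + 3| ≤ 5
x = 0: LHS = |-0 + 3| = |3| = 3; 3 ≤ 5 — holds

The relation is satisfied at x = 0.

Answer: Yes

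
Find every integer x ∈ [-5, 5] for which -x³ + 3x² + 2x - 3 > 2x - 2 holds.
Holds for: {-5, -4, -3, -2, -1, 1, 2}
Fails for: {0, 3, 4, 5}

Answer: {-5, -4, -3, -2, -1, 1, 2}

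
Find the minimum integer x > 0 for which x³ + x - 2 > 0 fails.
Testing positive integers:
x = 1: LHS = 1³ + 1 - 2 = 0; 0 > 0 — FAILS  ← smallest positive counterexample

Answer: x = 1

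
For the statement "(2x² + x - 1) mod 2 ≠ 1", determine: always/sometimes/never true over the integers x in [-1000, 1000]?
Holds at x = 1: LHS = (2·1² + 1 - 1) mod 2 = 2 mod 2 = 0; 0 ≠ 1 — holds
Fails at x = 0: LHS = (2·0² + 0 - 1) mod 2 = (-1) mod 2 = 1; 1 ≠ 1 — FAILS
It is satisfied by some integers in the range but not all.

Answer: Sometimes true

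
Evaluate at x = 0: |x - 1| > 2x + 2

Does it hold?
x = 0: LHS = |0 - 1| = |-1| = 1, RHS = 2·0 + 2 = 2; 1 > 2 — FAILS

The relation fails at x = 0, so x = 0 is a counterexample.

Answer: No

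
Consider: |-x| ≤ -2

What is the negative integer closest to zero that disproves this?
Testing negative integers from -1 downward:
x = -1: LHS = |-(-1)| = |1| = 1; 1 ≤ -2 — FAILS  ← closest negative counterexample to 0

Answer: x = -1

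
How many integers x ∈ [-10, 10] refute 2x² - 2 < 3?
Counterexamples in [-10, 10]: {-10, -9, -8, -7, -6, -5, -4, -3, -2, 2, 3, 4, 5, 6, 7, 8, 9, 10}.

Counting them gives 18 values.

Answer: 18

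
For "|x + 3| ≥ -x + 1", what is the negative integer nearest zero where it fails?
Testing negative integers from -1 downward:
x = -1: LHS = |(-1) + 3| = |2| = 2, RHS = -(-1) + 1 = 2; 2 ≥ 2 — holds
x = -2: LHS = |(-2) + 3| = |1| = 1, RHS = -(-2) + 1 = 3; 1 ≥ 3 — FAILS  ← closest negative counterexample to 0

Answer: x = -2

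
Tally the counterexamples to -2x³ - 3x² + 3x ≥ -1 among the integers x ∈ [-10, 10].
Counterexamples in [-10, 10]: {-2, -1, 1, 2, 3, 4, 5, 6, 7, 8, 9, 10}.

Counting them gives 12 values.

Answer: 12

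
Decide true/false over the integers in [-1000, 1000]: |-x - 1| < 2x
The claim fails at x = 0:
x = 0: LHS = |-0 - 1| = |-1| = 1, RHS = 2·0 = 0; 1 < 0 — FAILS

Because a single integer refutes it, the statement is false.

Answer: False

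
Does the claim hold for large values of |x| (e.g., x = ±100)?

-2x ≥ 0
x = 100: LHS = -2·100 = -200; -200 ≥ 0 — FAILS
x = -100: LHS = -2·(-100) = 200; 200 ≥ 0 — holds

Answer: Partially: fails for x = 100, holds for x = -100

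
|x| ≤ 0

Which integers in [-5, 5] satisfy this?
Holds for: {0}
Fails for: {-5, -4, -3, -2, -1, 1, 2, 3, 4, 5}

Answer: {0}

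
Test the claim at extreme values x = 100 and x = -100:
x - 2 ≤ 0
x = 100: LHS = 100 - 2 = 98; 98 ≤ 0 — FAILS
x = -100: LHS = (-100) - 2 = -102; -102 ≤ 0 — holds

Answer: Partially: fails for x = 100, holds for x = -100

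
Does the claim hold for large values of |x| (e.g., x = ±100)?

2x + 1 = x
x = 100: LHS = 2·100 + 1 = 201; 201 = 100 — FAILS
x = -100: LHS = 2·(-100) + 1 = -199; -199 = -100 — FAILS

Answer: No, fails for both x = 100 and x = -100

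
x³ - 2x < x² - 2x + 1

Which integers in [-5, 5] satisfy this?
Holds for: {-5, -4, -3, -2, -1, 0, 1}
Fails for: {2, 3, 4, 5}

Answer: {-5, -4, -3, -2, -1, 0, 1}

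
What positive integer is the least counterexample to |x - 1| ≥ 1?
Testing positive integers:
x = 1: LHS = |1 - 1| = |0| = 0; 0 ≥ 1 — FAILS  ← smallest positive counterexample

Answer: x = 1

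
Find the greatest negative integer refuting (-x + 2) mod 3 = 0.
Testing negative integers from -1 downward:
x = -1: LHS = (-(-1) + 2) mod 3 = 3 mod 3 = 0; 0 = 0 — holds
x = -2: LHS = (-(-2) + 2) mod 3 = 4 mod 3 = 1; 1 = 0 — FAILS  ← closest negative counterexample to 0

Answer: x = -2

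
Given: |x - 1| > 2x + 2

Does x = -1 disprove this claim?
Substitute x = -1 into the relation:
x = -1: LHS = |(-1) - 1| = |-2| = 2, RHS = 2·(-1) + 2 = 0; 2 > 0 — holds

The claim holds here, so x = -1 is not a counterexample. (A counterexample exists elsewhere, e.g. x = 0.)

Answer: No, x = -1 is not a counterexample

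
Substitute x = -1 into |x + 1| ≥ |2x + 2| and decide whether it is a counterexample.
Substitute x = -1 into the relation:
x = -1: LHS = |(-1) + 1| = |0| = 0, RHS = |2·(-1) + 2| = |0| = 0; 0 ≥ 0 — holds

The claim holds here, so x = -1 is not a counterexample. (A counterexample exists elsewhere, e.g. x = 0.)

Answer: No, x = -1 is not a counterexample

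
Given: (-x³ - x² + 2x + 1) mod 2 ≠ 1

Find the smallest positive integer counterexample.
Testing positive integers:
x = 1: LHS = (-1³ - 1² + 2·1 + 1) mod 2 = 1 mod 2 = 1; 1 ≠ 1 — FAILS  ← smallest positive counterexample

Answer: x = 1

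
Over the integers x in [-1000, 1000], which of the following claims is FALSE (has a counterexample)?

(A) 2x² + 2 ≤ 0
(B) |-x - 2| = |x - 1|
(A) x = 0: LHS = 2·0² + 2 = 2; 2 ≤ 0 — FAILS
(B) x = 0: LHS = |-0 - 2| = |-2| = 2, RHS = |0 - 1| = |-1| = 1; 2 = 1 — FAILS

Answer: Both A and B are false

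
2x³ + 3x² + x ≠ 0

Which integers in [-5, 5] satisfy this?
Holds for: {-5, -4, -3, -2, 1, 2, 3, 4, 5}
Fails for: {-1, 0}

Answer: {-5, -4, -3, -2, 1, 2, 3, 4, 5}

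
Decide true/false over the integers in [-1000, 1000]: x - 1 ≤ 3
The claim fails at x = 5:
x = 5: LHS = 5 - 1 = 4; 4 ≤ 3 — FAILS

Because a single integer refutes it, the statement is false.

Answer: False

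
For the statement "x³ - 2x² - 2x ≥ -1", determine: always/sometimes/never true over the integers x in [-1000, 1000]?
Holds at x = 0: LHS = 0³ - 2·0² - 2·0 = 0; 0 ≥ -1 — holds
Fails at x = 1: LHS = 1³ - 2·1² - 2·1 = -3; -3 ≥ -1 — FAILS
It is satisfied by some integers in the range but not all.

Answer: Sometimes true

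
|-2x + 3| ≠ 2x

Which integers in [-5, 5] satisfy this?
Track d = LHS − RHS over the integers in [-5, 5]. Equality would need d = 0, but d changes sign only between consecutive integers, jumping over 0:
x = 0: LHS = |-2·0 + 3| = |3| = 3, RHS = 2·0 = 0; 3 ≠ 0 — holds  (d = 3)
x = 1: LHS = |-2·1 + 3| = |1| = 1, RHS = 2·1 = 2; 1 ≠ 2 — holds  (d = -1)
Away from these crossings d keeps a constant sign, and checking every integer in [-5, 5] confirms d ≠ 0 throughout. Hence the two sides are never equal, so the relation holds for every integer in [-5, 5].

Answer: All integers in [-5, 5]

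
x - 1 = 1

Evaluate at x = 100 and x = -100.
x = 100: LHS = 100 - 1 = 99; 99 = 1 — FAILS
x = -100: LHS = (-100) - 1 = -101; -101 = 1 — FAILS

Answer: No, fails for both x = 100 and x = -100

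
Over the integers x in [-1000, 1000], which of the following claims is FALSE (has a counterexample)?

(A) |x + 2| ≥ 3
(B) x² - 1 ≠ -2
(A) x = 0: LHS = |0 + 2| = |2| = 2; 2 ≥ 3 — FAILS

(B) Over all integers in [-1000, 1000], LHS − RHS is always positive; it is smallest at x = 0, where it equals 1:
x = 0: LHS = 0² - 1 = -1; -1 ≠ -2 — holds
At the ends of the range:
x = -1000: LHS = (-1000)² - 1 = 999999; 999999 ≠ -2 — holds
x = 1000: LHS = 1000² - 1 = 999999; 999999 ≠ -2 — holds
Hence LHS − RHS is never 0, i.e. the two sides are never equal, so the relation holds for every integer in [-1000, 1000].

Only (A) has a counterexample.

Answer: A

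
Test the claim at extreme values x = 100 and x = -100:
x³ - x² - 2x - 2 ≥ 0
x = 100: LHS = 100³ - 100² - 2·100 - 2 = 989798; 989798 ≥ 0 — holds
x = -100: LHS = (-100)³ - (-100)² - 2·(-100) - 2 = -1009802; -1009802 ≥ 0 — FAILS

Answer: Partially: holds for x = 100, fails for x = -100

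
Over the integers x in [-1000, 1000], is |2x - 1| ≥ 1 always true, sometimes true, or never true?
Over all integers in [-1000, 1000], LHS − RHS is smallest at x = 0, where it equals 0:
x = 0: LHS = |2·0 - 1| = |-1| = 1; 1 ≥ 1 — holds
At the ends of the range:
x = -1000: LHS = |2·(-1000) - 1| = |-2001| = 2001; 2001 ≥ 1 — holds
x = 1000: LHS = |2·1000 - 1| = |1999| = 1999; 1999 ≥ 1 — holds
Hence LHS − RHS is never negative, i.e. LHS ≥ RHS throughout, so the relation holds for every integer in [-1000, 1000].

No counterexample exists.

Answer: Always true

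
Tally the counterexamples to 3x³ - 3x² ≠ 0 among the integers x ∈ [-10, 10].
Counterexamples in [-10, 10]: {0, 1}.

Counting them gives 2 values.

Answer: 2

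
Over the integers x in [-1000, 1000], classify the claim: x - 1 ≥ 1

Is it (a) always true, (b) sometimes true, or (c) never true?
Holds at x = 2: LHS = 2 - 1 = 1; 1 ≥ 1 — holds
Fails at x = 0: LHS = 0 - 1 = -1; -1 ≥ 1 — FAILS
It is satisfied by some integers in the range but not all.

Answer: Sometimes true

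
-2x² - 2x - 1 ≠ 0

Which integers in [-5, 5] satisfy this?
Over all integers in [-5, 5], LHS − RHS is always negative; it is closest to 0 at x = 0, where it equals -1:
x = 0: LHS = -2·0² - 2·0 - 1 = -1; -1 ≠ 0 — holds
At the ends of the range:
x = -5: LHS = -2·(-5)² - 2·(-5) - 1 = -41; -41 ≠ 0 — holds
x = 5: LHS = -2·5² - 2·5 - 1 = -61; -61 ≠ 0 — holds
Hence LHS − RHS is never 0, i.e. the two sides are never equal, so the relation holds for every integer in [-5, 5].

Answer: All integers in [-5, 5]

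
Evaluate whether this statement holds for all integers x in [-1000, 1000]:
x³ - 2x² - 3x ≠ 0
The claim fails at x = 0:
x = 0: LHS = 0³ - 2·0² - 3·0 = 0; 0 ≠ 0 — FAILS

Because a single integer refutes it, the statement is false.

Answer: False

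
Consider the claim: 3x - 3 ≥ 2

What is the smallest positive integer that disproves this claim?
Testing positive integers:
x = 1: LHS = 3·1 - 3 = 0; 0 ≥ 2 — FAILS  ← smallest positive counterexample

Answer: x = 1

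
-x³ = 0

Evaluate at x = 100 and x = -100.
x = 100: LHS = -100³ = -1000000; -1000000 = 0 — FAILS
x = -100: LHS = -(-100)³ = 1000000; 1000000 = 0 — FAILS

Answer: No, fails for both x = 100 and x = -100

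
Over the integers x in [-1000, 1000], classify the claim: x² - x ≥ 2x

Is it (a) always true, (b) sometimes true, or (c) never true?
Holds at x = 0: LHS = 0² - 0 = 0, RHS = 2·0 = 0; 0 ≥ 0 — holds
Fails at x = 1: LHS = 1² - 1 = 0, RHS = 2·1 = 2; 0 ≥ 2 — FAILS
It is satisfied by some integers in the range but not all.

Answer: Sometimes true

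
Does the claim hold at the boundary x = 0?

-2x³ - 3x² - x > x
x = 0: LHS = -2·0³ - 3·0² - 0 = 0; 0 > 0 — FAILS

The relation fails at x = 0, so x = 0 is a counterexample.

Answer: No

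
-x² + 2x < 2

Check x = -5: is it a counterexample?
Substitute x = -5 into the relation:
x = -5: LHS = -(-5)² + 2·(-5) = -35; -35 < 2 — holds

The relation holds at x = -5, so it is not a counterexample.

Answer: No, x = -5 is not a counterexample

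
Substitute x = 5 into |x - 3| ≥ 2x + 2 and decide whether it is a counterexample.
Substitute x = 5 into the relation:
x = 5: LHS = |5 - 3| = |2| = 2, RHS = 2·5 + 2 = 12; 2 ≥ 12 — FAILS

Since the claim fails at x = 5, this value is a counterexample.

Answer: Yes, x = 5 is a counterexample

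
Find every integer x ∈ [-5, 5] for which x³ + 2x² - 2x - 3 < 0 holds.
Holds for: {-5, -4, -3, 0, 1}
Fails for: {-2, -1, 2, 3, 4, 5}

Answer: {-5, -4, -3, 0, 1}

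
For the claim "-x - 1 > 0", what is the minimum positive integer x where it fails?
Testing positive integers:
x = 1: LHS = -1 - 1 = -2; -2 > 0 — FAILS  ← smallest positive counterexample

Answer: x = 1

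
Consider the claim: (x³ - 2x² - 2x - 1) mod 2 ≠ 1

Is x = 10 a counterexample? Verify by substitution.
Substitute x = 10 into the relation:
x = 10: LHS = (10³ - 2·10² - 2·10 - 1) mod 2 = 779 mod 2 = 1; 1 ≠ 1 — FAILS

Since the claim fails at x = 10, this value is a counterexample.

Answer: Yes, x = 10 is a counterexample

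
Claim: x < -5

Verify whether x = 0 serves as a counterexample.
Substitute x = 0 into the relation:
x = 0: 0 < -5 — FAILS

Since the claim fails at x = 0, this value is a counterexample.

Answer: Yes, x = 0 is a counterexample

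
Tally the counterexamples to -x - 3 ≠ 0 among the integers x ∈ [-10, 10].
Counterexamples in [-10, 10]: {-3}.

Counting them gives 1 values.

Answer: 1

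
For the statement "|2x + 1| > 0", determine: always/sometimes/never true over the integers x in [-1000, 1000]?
Over all integers in [-1000, 1000], LHS − RHS is smallest at x = 0, where it equals 1:
x = 0: LHS = |2·0 + 1| = |1| = 1; 1 > 0 — holds
At the ends of the range:
x = -1000: LHS = |2·(-1000) + 1| = |-1999| = 1999; 1999 > 0 — holds
x = 1000: LHS = |2·1000 + 1| = |2001| = 2001; 2001 > 0 — holds
Hence LHS − RHS is never zero or negative, i.e. LHS > RHS throughout, so the relation holds for every integer in [-1000, 1000].

No counterexample exists.

Answer: Always true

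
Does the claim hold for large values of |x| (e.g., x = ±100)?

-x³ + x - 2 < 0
x = 100: LHS = -100³ + 100 - 2 = -999902; -999902 < 0 — holds
x = -100: LHS = -(-100)³ + (-100) - 2 = 999898; 999898 < 0 — FAILS

Answer: Partially: holds for x = 100, fails for x = -100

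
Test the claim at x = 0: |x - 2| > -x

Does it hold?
x = 0: LHS = |0 - 2| = |-2| = 2, RHS = -0 = 0; 2 > 0 — holds

The relation is satisfied at x = 0.

Answer: Yes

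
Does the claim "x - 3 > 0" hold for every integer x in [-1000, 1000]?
The claim fails at x = 0:
x = 0: LHS = 0 - 3 = -3; -3 > 0 — FAILS

Because a single integer refutes it, the statement is false.

Answer: False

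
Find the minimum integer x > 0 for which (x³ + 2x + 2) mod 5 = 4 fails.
Testing positive integers:
x = 1: LHS = (1³ + 2·1 + 2) mod 5 = 5 mod 5 = 0; 0 = 4 — FAILS  ← smallest positive counterexample

Answer: x = 1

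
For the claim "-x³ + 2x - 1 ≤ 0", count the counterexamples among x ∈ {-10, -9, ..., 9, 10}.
Counterexamples in [-10, 10]: {-10, -9, -8, -7, -6, -5, -4, -3, -2}.

Counting them gives 9 values.

Answer: 9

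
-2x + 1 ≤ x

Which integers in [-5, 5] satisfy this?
Holds for: {1, 2, 3, 4, 5}
Fails for: {-5, -4, -3, -2, -1, 0}

Answer: {1, 2, 3, 4, 5}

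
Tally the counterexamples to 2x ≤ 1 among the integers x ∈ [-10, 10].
Counterexamples in [-10, 10]: {1, 2, 3, 4, 5, 6, 7, 8, 9, 10}.

Counting them gives 10 values.

Answer: 10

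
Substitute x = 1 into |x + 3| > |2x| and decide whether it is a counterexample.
Substitute x = 1 into the relation:
x = 1: LHS = |1 + 3| = |4| = 4, RHS = |2·1| = |2| = 2; 4 > 2 — holds

The claim holds here, so x = 1 is not a counterexample. (A counterexample exists elsewhere, e.g. x = -1.)

Answer: No, x = 1 is not a counterexample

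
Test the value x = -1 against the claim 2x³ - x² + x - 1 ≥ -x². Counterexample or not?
Substitute x = -1 into the relation:
x = -1: LHS = 2·(-1)³ - (-1)² + (-1) - 1 = -5, RHS = -(-1)² = -1; -5 ≥ -1 — FAILS

Since the claim fails at x = -1, this value is a counterexample.

Answer: Yes, x = -1 is a counterexample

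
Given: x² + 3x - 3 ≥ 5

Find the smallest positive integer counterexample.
Testing positive integers:
x = 1: LHS = 1² + 3·1 - 3 = 1; 1 ≥ 5 — FAILS  ← smallest positive counterexample

Answer: x = 1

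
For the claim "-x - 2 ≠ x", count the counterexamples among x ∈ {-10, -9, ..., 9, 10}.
Counterexamples in [-10, 10]: {-1}.

Counting them gives 1 values.

Answer: 1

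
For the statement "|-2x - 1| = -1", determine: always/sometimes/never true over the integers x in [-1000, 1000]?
An absolute value is never negative, so the left side is ≥ 0 for every x, while the right side is -1. Tightest case in [-1000, 1000] is x = 0:
x = 0: LHS = |-2·0 - 1| = |-1| = 1; 1 = -1 — FAILS
Hence LHS − RHS is never 0, i.e. the two sides are never equal, so the claimed relation (=) fails for every integer in [-1000, 1000].

No integer in the range satisfies it.

Answer: Never true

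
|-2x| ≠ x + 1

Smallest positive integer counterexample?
Testing positive integers:
x = 1: LHS = |-2·1| = |-2| = 2, RHS = 1 + 1 = 2; 2 ≠ 2 — FAILS  ← smallest positive counterexample

Answer: x = 1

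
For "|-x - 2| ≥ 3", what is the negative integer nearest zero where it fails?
Testing negative integers from -1 downward:
x = -1: LHS = |-(-1) - 2| = |-1| = 1; 1 ≥ 3 — FAILS  ← closest negative counterexample to 0

Answer: x = -1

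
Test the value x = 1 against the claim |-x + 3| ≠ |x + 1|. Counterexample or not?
Substitute x = 1 into the relation:
x = 1: LHS = |-1 + 3| = |2| = 2, RHS = |1 + 1| = |2| = 2; 2 ≠ 2 — FAILS

Since the claim fails at x = 1, this value is a counterexample.

Answer: Yes, x = 1 is a counterexample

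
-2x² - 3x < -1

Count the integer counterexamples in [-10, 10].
Counterexamples in [-10, 10]: {-1, 0}.

Counting them gives 2 values.

Answer: 2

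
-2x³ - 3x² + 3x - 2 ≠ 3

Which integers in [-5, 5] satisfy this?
Track d = LHS − RHS over the integers in [-5, 5]. Equality would need d = 0, but d changes sign only between consecutive integers, jumping over 0:
x = -3: LHS = -2·(-3)³ - 3·(-3)² + 3·(-3) - 2 = 16; 16 ≠ 3 — holds  (d = 13)
x = -2: LHS = -2·(-2)³ - 3·(-2)² + 3·(-2) - 2 = -4; -4 ≠ 3 — holds  (d = -7)
Away from these crossings d keeps a constant sign, and checking every integer in [-5, 5] confirms d ≠ 0 throughout. Hence the two sides are never equal, so the relation holds for every integer in [-5, 5].

Answer: All integers in [-5, 5]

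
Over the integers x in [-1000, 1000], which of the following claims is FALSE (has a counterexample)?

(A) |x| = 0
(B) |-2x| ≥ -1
(A) x = 1: LHS = |1| = 1; 1 = 0 — FAILS

(B) An absolute value is never negative, so the left side is ≥ 0 for every x, while the right side is -1. Tightest case in [-1000, 1000] is x = 0:
x = 0: LHS = |-2·0| = |0| = 0; 0 ≥ -1 — holds
Hence LHS − RHS is never negative, i.e. LHS ≥ RHS throughout, so the relation holds for every integer in [-1000, 1000].

Only (A) has a counterexample.

Answer: A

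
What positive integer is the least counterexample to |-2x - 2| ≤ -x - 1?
Testing positive integers:
x = 1: LHS = |-2·1 - 2| = |-4| = 4, RHS = -1 - 1 = -2; 4 ≤ -2 — FAILS  ← smallest positive counterexample

Answer: x = 1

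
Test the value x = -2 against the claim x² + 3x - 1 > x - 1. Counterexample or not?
Substitute x = -2 into the relation:
x = -2: LHS = (-2)² + 3·(-2) - 1 = -3, RHS = (-2) - 1 = -3; -3 > -3 — FAILS

Since the claim fails at x = -2, this value is a counterexample.

Answer: Yes, x = -2 is a counterexample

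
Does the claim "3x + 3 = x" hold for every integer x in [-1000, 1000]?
The claim fails at x = 0:
x = 0: LHS = 3·0 + 3 = 3; 3 = 0 — FAILS

Because a single integer refutes it, the statement is false.

Answer: False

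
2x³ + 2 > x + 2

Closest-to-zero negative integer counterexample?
Testing negative integers from -1 downward:
x = -1: LHS = 2·(-1)³ + 2 = 0, RHS = (-1) + 2 = 1; 0 > 1 — FAILS  ← closest negative counterexample to 0

Answer: x = -1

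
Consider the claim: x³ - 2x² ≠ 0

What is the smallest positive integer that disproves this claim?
Testing positive integers:
x = 1: LHS = 1³ - 2·1² = -1; -1 ≠ 0 — holds
x = 2: LHS = 2³ - 2·2² = 0; 0 ≠ 0 — FAILS  ← smallest positive counterexample

Answer: x = 2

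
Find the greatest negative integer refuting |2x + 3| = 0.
Testing negative integers from -1 downward:
x = -1: LHS = |2·(-1) + 3| = |1| = 1; 1 = 0 — FAILS  ← closest negative counterexample to 0

Answer: x = -1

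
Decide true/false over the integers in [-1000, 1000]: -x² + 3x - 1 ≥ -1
The claim fails at x = -1:
x = -1: LHS = -(-1)² + 3·(-1) - 1 = -5; -5 ≥ -1 — FAILS

Because a single integer refutes it, the statement is false.

Answer: False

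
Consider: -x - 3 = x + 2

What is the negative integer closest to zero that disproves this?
Testing negative integers from -1 downward:
x = -1: LHS = -(-1) - 3 = -2, RHS = (-1) + 2 = 1; -2 = 1 — FAILS  ← closest negative counterexample to 0

Answer: x = -1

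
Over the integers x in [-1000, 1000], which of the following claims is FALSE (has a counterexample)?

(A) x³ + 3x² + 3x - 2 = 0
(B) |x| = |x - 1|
(A) x = 0: LHS = 0³ + 3·0² + 3·0 - 2 = -2; -2 = 0 — FAILS
(B) x = 0: LHS = |0| = 0, RHS = |0 - 1| = |-1| = 1; 0 = 1 — FAILS

Answer: Both A and B are false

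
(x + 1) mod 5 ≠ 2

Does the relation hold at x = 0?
x = 0: LHS = (0 + 1) mod 5 = 1 mod 5 = 1; 1 ≠ 2 — holds

The relation is satisfied at x = 0.

Answer: Yes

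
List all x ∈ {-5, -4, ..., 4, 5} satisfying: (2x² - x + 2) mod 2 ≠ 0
Holds for: {-5, -3, -1, 1, 3, 5}
Fails for: {-4, -2, 0, 2, 4}

Answer: {-5, -3, -1, 1, 3, 5}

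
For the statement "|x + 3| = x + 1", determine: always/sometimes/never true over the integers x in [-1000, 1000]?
Over all integers in [-1000, 1000], LHS − RHS is always positive; it is smallest at x = 0, where it equals 2:
x = 0: LHS = |0 + 3| = |3| = 3, RHS = 0 + 1 = 1; 3 = 1 — FAILS
At the ends of the range:
x = -1000: LHS = |(-1000) + 3| = |-997| = 997, RHS = (-1000) + 1 = -999; 997 = -999 — FAILS
x = 1000: LHS = |1000 + 3| = |1003| = 1003, RHS = 1000 + 1 = 1001; 1003 = 1001 — FAILS
Hence LHS − RHS is never 0, i.e. the two sides are never equal, so the claimed relation (=) fails for every integer in [-1000, 1000].

No integer in the range satisfies it.

Answer: Never true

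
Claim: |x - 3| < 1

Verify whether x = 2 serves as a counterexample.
Substitute x = 2 into the relation:
x = 2: LHS = |2 - 3| = |-1| = 1; 1 < 1 — FAILS

Since the claim fails at x = 2, this value is a counterexample.

Answer: Yes, x = 2 is a counterexample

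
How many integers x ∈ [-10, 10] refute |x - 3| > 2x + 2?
Counterexamples in [-10, 10]: {1, 2, 3, 4, 5, 6, 7, 8, 9, 10}.

Counting them gives 10 values.

Answer: 10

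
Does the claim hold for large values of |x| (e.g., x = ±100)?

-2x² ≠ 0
x = 100: LHS = -2·100² = -20000; -20000 ≠ 0 — holds
x = -100: LHS = -2·(-100)² = -20000; -20000 ≠ 0 — holds

Answer: Yes, holds for both x = 100 and x = -100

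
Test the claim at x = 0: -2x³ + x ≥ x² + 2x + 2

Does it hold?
x = 0: LHS = -2·0³ + 0 = 0, RHS = 0² + 2·0 + 2 = 2; 0 ≥ 2 — FAILS

The relation fails at x = 0, so x = 0 is a counterexample.

Answer: No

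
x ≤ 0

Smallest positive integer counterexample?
Testing positive integers:
x = 1: 1 ≤ 0 — FAILS  ← smallest positive counterexample

Answer: x = 1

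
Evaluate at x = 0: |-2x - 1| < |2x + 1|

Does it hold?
x = 0: LHS = |-2·0 - 1| = |-1| = 1, RHS = |2·0 + 1| = |1| = 1; 1 < 1 — FAILS

The relation fails at x = 0, so x = 0 is a counterexample.

Answer: No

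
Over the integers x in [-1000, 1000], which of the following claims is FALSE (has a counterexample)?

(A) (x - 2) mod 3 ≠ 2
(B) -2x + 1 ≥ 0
(A) x = 1: LHS = (1 - 2) mod 3 = (-1) mod 3 = 2; 2 ≠ 2 — FAILS
(B) x = 1: LHS = -2·1 + 1 = -1; -1 ≥ 0 — FAILS

Answer: Both A and B are false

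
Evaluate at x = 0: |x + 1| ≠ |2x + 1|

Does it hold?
x = 0: LHS = |0 + 1| = |1| = 1, RHS = |2·0 + 1| = |1| = 1; 1 ≠ 1 — FAILS

The relation fails at x = 0, so x = 0 is a counterexample.

Answer: No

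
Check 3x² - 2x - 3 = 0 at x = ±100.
x = 100: LHS = 3·100² - 2·100 - 3 = 29797; 29797 = 0 — FAILS
x = -100: LHS = 3·(-100)² - 2·(-100) - 3 = 30197; 30197 = 0 — FAILS

Answer: No, fails for both x = 100 and x = -100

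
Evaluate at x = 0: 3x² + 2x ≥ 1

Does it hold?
x = 0: LHS = 3·0² + 2·0 = 0; 0 ≥ 1 — FAILS

The relation fails at x = 0, so x = 0 is a counterexample.

Answer: No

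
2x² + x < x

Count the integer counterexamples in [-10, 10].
Counterexamples in [-10, 10]: {-10, -9, -8, -7, -6, -5, -4, -3, -2, -1, 0, 1, 2, 3, 4, 5, 6, 7, 8, 9, 10}.

Counting them gives 21 values.

Answer: 21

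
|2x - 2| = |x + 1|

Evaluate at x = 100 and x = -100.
x = 100: LHS = |2·100 - 2| = |198| = 198, RHS = |100 + 1| = |101| = 101; 198 = 101 — FAILS
x = -100: LHS = |2·(-100) - 2| = |-202| = 202, RHS = |(-100) + 1| = |-99| = 99; 202 = 99 — FAILS

Answer: No, fails for both x = 100 and x = -100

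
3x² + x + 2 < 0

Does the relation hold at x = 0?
x = 0: LHS = 3·0² + 0 + 2 = 2; 2 < 0 — FAILS

The relation fails at x = 0, so x = 0 is a counterexample.

Answer: No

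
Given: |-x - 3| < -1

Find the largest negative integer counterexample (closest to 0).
Testing negative integers from -1 downward:
x = -1: LHS = |-(-1) - 3| = |-2| = 2; 2 < -1 — FAILS  ← closest negative counterexample to 0

Answer: x = -1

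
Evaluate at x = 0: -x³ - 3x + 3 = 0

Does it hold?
x = 0: LHS = -0³ - 3·0 + 3 = 3; 3 = 0 — FAILS

The relation fails at x = 0, so x = 0 is a counterexample.

Answer: No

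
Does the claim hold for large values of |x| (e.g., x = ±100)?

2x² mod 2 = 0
x = 100: LHS = (2·100²) mod 2 = 20000 mod 2 = 0; 0 = 0 — holds
x = -100: LHS = (2·(-100)²) mod 2 = 20000 mod 2 = 0; 0 = 0 — holds

Answer: Yes, holds for both x = 100 and x = -100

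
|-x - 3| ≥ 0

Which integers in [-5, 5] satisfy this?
An absolute value is never negative, so the left side is ≥ 0 for every x, while the right side is 0. Tightest case in [-5, 5] is x = -3:
x = -3: LHS = |-(-3) - 3| = |0| = 0; 0 ≥ 0 — holds
Hence LHS − RHS is never negative, i.e. LHS ≥ RHS throughout, so the relation holds for every integer in [-5, 5].

Answer: All integers in [-5, 5]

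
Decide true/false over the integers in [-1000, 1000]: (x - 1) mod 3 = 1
The claim fails at x = 0:
x = 0: LHS = (0 - 1) mod 3 = (-1) mod 3 = 2; 2 = 1 — FAILS

Because a single integer refutes it, the statement is false.

Answer: False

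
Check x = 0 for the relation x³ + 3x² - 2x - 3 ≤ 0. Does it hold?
x = 0: LHS = 0³ + 3·0² - 2·0 - 3 = -3; -3 ≤ 0 — holds

The relation is satisfied at x = 0.

Answer: Yes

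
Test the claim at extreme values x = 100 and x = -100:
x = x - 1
x = 100: RHS = 100 - 1 = 99; 100 = 99 — FAILS
x = -100: RHS = (-100) - 1 = -101; -100 = -101 — FAILS

Answer: No, fails for both x = 100 and x = -100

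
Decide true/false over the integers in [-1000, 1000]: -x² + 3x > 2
The claim fails at x = 0:
x = 0: LHS = -0² + 3·0 = 0; 0 > 2 — FAILS

Because a single integer refutes it, the statement is false.

Answer: False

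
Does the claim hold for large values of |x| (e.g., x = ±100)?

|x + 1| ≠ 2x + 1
x = 100: LHS = |100 + 1| = |101| = 101, RHS = 2·100 + 1 = 201; 101 ≠ 201 — holds
x = -100: LHS = |(-100) + 1| = |-99| = 99, RHS = 2·(-100) + 1 = -199; 99 ≠ -199 — holds

Answer: Yes, holds for both x = 100 and x = -100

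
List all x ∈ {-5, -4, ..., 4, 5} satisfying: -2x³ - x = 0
Holds for: {0}
Fails for: {-5, -4, -3, -2, -1, 1, 2, 3, 4, 5}

Answer: {0}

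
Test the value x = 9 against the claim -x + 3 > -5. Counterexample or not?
Substitute x = 9 into the relation:
x = 9: LHS = -9 + 3 = -6; -6 > -5 — FAILS

Since the claim fails at x = 9, this value is a counterexample.

Answer: Yes, x = 9 is a counterexample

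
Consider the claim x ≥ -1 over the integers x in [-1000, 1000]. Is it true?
The claim fails at x = -2:
x = -2: -2 ≥ -1 — FAILS

Because a single integer refutes it, the statement is false.

Answer: False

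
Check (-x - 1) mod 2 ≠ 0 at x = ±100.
x = 100: LHS = (-100 - 1) mod 2 = (-101) mod 2 = 1; 1 ≠ 0 — holds
x = -100: LHS = (-(-100) - 1) mod 2 = 99 mod 2 = 1; 1 ≠ 0 — holds

Answer: Yes, holds for both x = 100 and x = -100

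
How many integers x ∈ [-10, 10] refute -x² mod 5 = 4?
Counterexamples in [-10, 10]: {-10, -8, -7, -5, -3, -2, 0, 2, 3, 5, 7, 8, 10}.

Counting them gives 13 values.

Answer: 13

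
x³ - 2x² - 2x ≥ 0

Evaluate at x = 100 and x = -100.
x = 100: LHS = 100³ - 2·100² - 2·100 = 979800; 979800 ≥ 0 — holds
x = -100: LHS = (-100)³ - 2·(-100)² - 2·(-100) = -1019800; -1019800 ≥ 0 — FAILS

Answer: Partially: holds for x = 100, fails for x = -100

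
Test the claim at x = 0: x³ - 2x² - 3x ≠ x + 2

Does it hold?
x = 0: LHS = 0³ - 2·0² - 3·0 = 0, RHS = 0 + 2 = 2; 0 ≠ 2 — holds

The relation is satisfied at x = 0.

Answer: Yes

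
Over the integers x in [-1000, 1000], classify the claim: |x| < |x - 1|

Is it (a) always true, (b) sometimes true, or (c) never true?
Holds at x = 0: LHS = |0| = 0, RHS = |0 - 1| = |-1| = 1; 0 < 1 — holds
Fails at x = 1: LHS = |1| = 1, RHS = |1 - 1| = |0| = 0; 1 < 0 — FAILS
It is satisfied by some integers in the range but not all.

Answer: Sometimes true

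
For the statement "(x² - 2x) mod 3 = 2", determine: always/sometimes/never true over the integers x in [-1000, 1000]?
Holds at x = 1: LHS = (1² - 2·1) mod 3 = (-1) mod 3 = 2; 2 = 2 — holds
Fails at x = 0: LHS = (0² - 2·0) mod 3 = 0 mod 3 = 0; 0 = 2 — FAILS
It is satisfied by some integers in the range but not all.

Answer: Sometimes true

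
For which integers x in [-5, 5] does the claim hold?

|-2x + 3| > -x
Over all integers in [-5, 5], LHS − RHS is smallest at x = 1, where it equals 2:
x = 1: LHS = |-2·1 + 3| = |1| = 1; 1 > -1 — holds
At the ends of the range:
x = -5: LHS = |-2·(-5) + 3| = |13| = 13, RHS = -(-5) = 5; 13 > 5 — holds
x = 5: LHS = |-2·5 + 3| = |-7| = 7; 7 > -5 — holds
Hence LHS − RHS is never zero or negative, i.e. LHS > RHS throughout, so the relation holds for every integer in [-5, 5].

Answer: All integers in [-5, 5]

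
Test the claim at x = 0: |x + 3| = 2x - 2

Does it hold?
x = 0: LHS = |0 + 3| = |3| = 3, RHS = 2·0 - 2 = -2; 3 = -2 — FAILS

The relation fails at x = 0, so x = 0 is a counterexample.

Answer: No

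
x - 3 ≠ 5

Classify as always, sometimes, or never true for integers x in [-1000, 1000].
Holds at x = 0: LHS = 0 - 3 = -3; -3 ≠ 5 — holds
Fails at x = 8: LHS = 8 - 3 = 5; 5 ≠ 5 — FAILS
It is satisfied by some integers in the range but not all.

Answer: Sometimes true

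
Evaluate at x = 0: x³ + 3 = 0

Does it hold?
x = 0: LHS = 0³ + 3 = 3; 3 = 0 — FAILS

The relation fails at x = 0, so x = 0 is a counterexample.

Answer: No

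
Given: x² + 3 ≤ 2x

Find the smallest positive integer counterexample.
Testing positive integers:
x = 1: LHS = 1² + 3 = 4, RHS = 2·1 = 2; 4 ≤ 2 — FAILS  ← smallest positive counterexample

Answer: x = 1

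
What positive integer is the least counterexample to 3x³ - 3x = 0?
Testing positive integers:
x = 1: LHS = 3·1³ - 3·1 = 0; 0 = 0 — holds
x = 2: LHS = 3·2³ - 3·2 = 18; 18 = 0 — FAILS  ← smallest positive counterexample

Answer: x = 2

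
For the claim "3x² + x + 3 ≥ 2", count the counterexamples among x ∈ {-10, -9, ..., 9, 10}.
Over all integers in [-10, 10], LHS − RHS is smallest at x = 0, where it equals 1:
x = 0: LHS = 3·0² + 0 + 3 = 3; 3 ≥ 2 — holds
At the ends of the range:
x = -10: LHS = 3·(-10)² + (-10) + 3 = 293; 293 ≥ 2 — holds
x = 10: LHS = 3·10² + 10 + 3 = 313; 313 ≥ 2 — holds
Hence LHS − RHS is never negative, i.e. LHS ≥ RHS throughout, so the relation holds for every integer in [-10, 10].

No counterexample appears in that range.

Answer: 0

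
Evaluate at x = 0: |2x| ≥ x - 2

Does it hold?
x = 0: LHS = |2·0| = |0| = 0, RHS = 0 - 2 = -2; 0 ≥ -2 — holds

The relation is satisfied at x = 0.

Answer: Yes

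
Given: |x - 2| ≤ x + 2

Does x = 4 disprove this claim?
Substitute x = 4 into the relation:
x = 4: LHS = |4 - 2| = |2| = 2, RHS = 4 + 2 = 6; 2 ≤ 6 — holds

The claim holds here, so x = 4 is not a counterexample. (A counterexample exists elsewhere, e.g. x = -1.)

Answer: No, x = 4 is not a counterexample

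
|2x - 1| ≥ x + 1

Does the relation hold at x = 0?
x = 0: LHS = |2·0 - 1| = |-1| = 1, RHS = 0 + 1 = 1; 1 ≥ 1 — holds

The relation is satisfied at x = 0.

Answer: Yes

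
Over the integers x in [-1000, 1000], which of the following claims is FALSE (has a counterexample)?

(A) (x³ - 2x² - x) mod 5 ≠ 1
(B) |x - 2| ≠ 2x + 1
(A) x = -2: LHS = ((-2)³ - 2·(-2)² - (-2)) mod 5 = (-14) mod 5 = 1; 1 ≠ 1 — FAILS

(B) Track d = LHS − RHS over the integers in [-1000, 1000]. Equality would need d = 0, but d changes sign only between consecutive integers, jumping over 0:
x = 0: LHS = |0 - 2| = |-2| = 2, RHS = 2·0 + 1 = 1; 2 ≠ 1 — holds  (d = 1)
x = 1: LHS = |1 - 2| = |-1| = 1, RHS = 2·1 + 1 = 3; 1 ≠ 3 — holds  (d = -2)
Away from these crossings d keeps a constant sign, and checking every integer in [-1000, 1000] confirms d ≠ 0 throughout. Hence the two sides are never equal, so the relation holds for every integer in [-1000, 1000].

Only (A) has a counterexample.

Answer: A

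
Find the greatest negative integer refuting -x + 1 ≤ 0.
Testing negative integers from -1 downward:
x = -1: LHS = -(-1) + 1 = 2; 2 ≤ 0 — FAILS  ← closest negative counterexample to 0

Answer: x = -1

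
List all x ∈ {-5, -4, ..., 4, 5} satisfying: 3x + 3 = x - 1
Holds for: {-2}
Fails for: {-5, -4, -3, -1, 0, 1, 2, 3, 4, 5}

Answer: {-2}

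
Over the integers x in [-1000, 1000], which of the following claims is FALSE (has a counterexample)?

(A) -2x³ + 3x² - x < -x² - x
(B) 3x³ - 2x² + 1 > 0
(A) x = 0: LHS = -2·0³ + 3·0² - 0 = 0, RHS = -0² - 0 = 0; 0 < 0 — FAILS
(B) x = -1: LHS = 3·(-1)³ - 2·(-1)² + 1 = -4; -4 > 0 — FAILS

Answer: Both A and B are false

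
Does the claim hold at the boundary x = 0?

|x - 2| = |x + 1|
x = 0: LHS = |0 - 2| = |-2| = 2, RHS = |0 + 1| = |1| = 1; 2 = 1 — FAILS

The relation fails at x = 0, so x = 0 is a counterexample.

Answer: No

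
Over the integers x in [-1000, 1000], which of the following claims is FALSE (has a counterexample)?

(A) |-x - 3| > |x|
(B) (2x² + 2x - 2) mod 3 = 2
(A) x = -2: LHS = |-(-2) - 3| = |-1| = 1, RHS = |-2| = 2; 1 > 2 — FAILS
(B) x = 0: LHS = (2·0² + 2·0 - 2) mod 3 = (-2) mod 3 = 1; 1 = 2 — FAILS

Answer: Both A and B are false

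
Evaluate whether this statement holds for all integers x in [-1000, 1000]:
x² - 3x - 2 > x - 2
The claim fails at x = 0:
x = 0: LHS = 0² - 3·0 - 2 = -2, RHS = 0 - 2 = -2; -2 > -2 — FAILS

Because a single integer refutes it, the statement is false.

Answer: False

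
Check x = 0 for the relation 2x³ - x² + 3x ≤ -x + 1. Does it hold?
x = 0: LHS = 2·0³ - 0² + 3·0 = 0, RHS = -0 + 1 = 1; 0 ≤ 1 — holds

The relation is satisfied at x = 0.

Answer: Yes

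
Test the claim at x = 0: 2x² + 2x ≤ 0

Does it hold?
x = 0: LHS = 2·0² + 2·0 = 0; 0 ≤ 0 — holds

The relation is satisfied at x = 0.

Answer: Yes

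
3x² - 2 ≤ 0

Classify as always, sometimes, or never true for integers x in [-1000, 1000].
Holds at x = 0: LHS = 3·0² - 2 = -2; -2 ≤ 0 — holds
Fails at x = 1: LHS = 3·1² - 2 = 1; 1 ≤ 0 — FAILS
It is satisfied by some integers in the range but not all.

Answer: Sometimes true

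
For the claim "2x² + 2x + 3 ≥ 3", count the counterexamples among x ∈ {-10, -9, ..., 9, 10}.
Over all integers in [-10, 10], LHS − RHS is smallest at x = 0, where it equals 0:
x = 0: LHS = 2·0² + 2·0 + 3 = 3; 3 ≥ 3 — holds
At the ends of the range:
x = -10: LHS = 2·(-10)² + 2·(-10) + 3 = 183; 183 ≥ 3 — holds
x = 10: LHS = 2·10² + 2·10 + 3 = 223; 223 ≥ 3 — holds
Hence LHS − RHS is never negative, i.e. LHS ≥ RHS throughout, so the relation holds for every integer in [-10, 10].

No counterexample appears in that range.

Answer: 0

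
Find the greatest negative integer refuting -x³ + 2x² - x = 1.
Testing negative integers from -1 downward:
x = -1: LHS = -(-1)³ + 2·(-1)² - (-1) = 4; 4 = 1 — FAILS  ← closest negative counterexample to 0

Answer: x = -1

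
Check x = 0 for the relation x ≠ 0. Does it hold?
x = 0: 0 ≠ 0 — FAILS

The relation fails at x = 0, so x = 0 is a counterexample.

Answer: No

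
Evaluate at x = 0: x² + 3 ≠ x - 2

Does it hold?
x = 0: LHS = 0² + 3 = 3, RHS = 0 - 2 = -2; 3 ≠ -2 — holds

The relation is satisfied at x = 0.

Answer: Yes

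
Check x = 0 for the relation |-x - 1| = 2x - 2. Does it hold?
x = 0: LHS = |-0 - 1| = |-1| = 1, RHS = 2·0 - 2 = -2; 1 = -2 — FAILS

The relation fails at x = 0, so x = 0 is a counterexample.

Answer: No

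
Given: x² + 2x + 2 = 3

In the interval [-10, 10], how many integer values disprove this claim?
Counterexamples in [-10, 10]: {-10, -9, -8, -7, -6, -5, -4, -3, -2, -1, 0, 1, 2, 3, 4, 5, 6, 7, 8, 9, 10}.

Counting them gives 21 values.

Answer: 21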